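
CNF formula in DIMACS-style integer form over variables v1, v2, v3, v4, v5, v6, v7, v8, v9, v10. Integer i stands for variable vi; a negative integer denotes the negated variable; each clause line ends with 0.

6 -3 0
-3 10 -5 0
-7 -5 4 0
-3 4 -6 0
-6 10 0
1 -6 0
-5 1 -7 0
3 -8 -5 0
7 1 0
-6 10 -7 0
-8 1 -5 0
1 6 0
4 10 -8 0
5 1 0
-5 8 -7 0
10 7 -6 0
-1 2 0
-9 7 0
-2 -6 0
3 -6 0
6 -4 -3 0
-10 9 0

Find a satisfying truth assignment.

v1=True, v2=True, v3=False, v4=True, v5=False, v6=False, v7=False, v8=True, v9=False, v10=False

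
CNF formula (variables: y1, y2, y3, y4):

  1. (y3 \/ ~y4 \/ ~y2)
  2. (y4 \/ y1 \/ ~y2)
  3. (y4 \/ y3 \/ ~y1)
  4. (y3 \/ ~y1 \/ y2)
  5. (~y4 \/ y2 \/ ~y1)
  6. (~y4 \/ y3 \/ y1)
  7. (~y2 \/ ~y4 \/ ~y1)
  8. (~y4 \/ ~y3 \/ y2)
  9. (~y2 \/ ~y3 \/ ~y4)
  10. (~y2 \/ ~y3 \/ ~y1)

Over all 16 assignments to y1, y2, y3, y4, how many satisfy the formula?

3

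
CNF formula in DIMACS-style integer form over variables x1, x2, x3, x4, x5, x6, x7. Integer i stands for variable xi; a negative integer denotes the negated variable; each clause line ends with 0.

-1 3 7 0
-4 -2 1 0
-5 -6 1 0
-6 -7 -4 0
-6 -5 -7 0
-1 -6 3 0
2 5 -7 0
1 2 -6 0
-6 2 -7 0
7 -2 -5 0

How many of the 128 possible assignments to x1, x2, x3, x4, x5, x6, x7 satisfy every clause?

47

Case analysis on x6 and x7:
  x6=T, x7=T: remaining (x1,x2,x3,x4,x5) ∈ {(F,T,F,F,F); (F,T,T,F,F); (T,T,T,F,F)} — 3.
  x6=T, x7=F: 8 of the 32 assignments to (x1,x2,x3,x4,x5) work.
  x6=F, x7=T: x3 free; 10 ways for (x1,x2,x4,x5) × 2^1 = 20.
  x6=F, x7=F: 16 of the 32 assignments to (x1,x2,x3,x4,x5) work.
Total: 3 + 8 + 20 + 16 = 47.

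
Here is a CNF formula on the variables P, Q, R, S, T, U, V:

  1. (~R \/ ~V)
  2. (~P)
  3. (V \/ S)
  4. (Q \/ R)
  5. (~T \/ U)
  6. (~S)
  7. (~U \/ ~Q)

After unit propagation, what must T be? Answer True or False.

Unit clause (~P) sets P = False.
Unit clause (~S) sets S = False.
In (V \/ S), S is now false; V must hold, so V = True.
(~V \/ ~R): since V = True, the clause reduces to (~R). R = False.
In (Q \/ R), R is now false; Q must hold, so Q = True.
(~Q \/ ~U): since Q = True, the clause reduces to (~U). U = False.
In (~T \/ U), U is now false; ~T must hold, so T = False.

False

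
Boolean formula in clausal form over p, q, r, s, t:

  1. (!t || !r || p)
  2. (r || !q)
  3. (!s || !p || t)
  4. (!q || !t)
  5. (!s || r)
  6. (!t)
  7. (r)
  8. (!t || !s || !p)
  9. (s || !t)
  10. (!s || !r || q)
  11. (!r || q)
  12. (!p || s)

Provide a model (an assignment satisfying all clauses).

Unit propagation: (!t) forces t = False.
Unit propagation: (r) forces r = True.
Unit propagation: (q) forces q = True.
Pure literal: p appears only negated; assign p = False.
s is now unconstrained; take s = False.

p = F  q = T  r = T  s = F  t = F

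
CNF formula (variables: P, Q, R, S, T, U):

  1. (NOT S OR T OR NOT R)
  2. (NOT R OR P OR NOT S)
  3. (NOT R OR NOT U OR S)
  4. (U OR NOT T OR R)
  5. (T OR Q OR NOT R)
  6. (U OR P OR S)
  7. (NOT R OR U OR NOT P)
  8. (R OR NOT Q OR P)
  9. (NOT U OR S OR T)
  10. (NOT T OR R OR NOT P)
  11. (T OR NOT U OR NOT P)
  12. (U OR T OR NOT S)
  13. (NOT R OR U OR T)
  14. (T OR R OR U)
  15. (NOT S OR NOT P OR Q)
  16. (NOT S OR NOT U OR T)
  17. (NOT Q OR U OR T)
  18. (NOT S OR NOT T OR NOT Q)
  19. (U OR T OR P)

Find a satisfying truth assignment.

Branch on P: take P = False.
For the remaining variables, Q = False, R = False, S = False, T = True, U = True works.
Every clause has at least one true literal under this assignment.

P=0  Q=0  R=0  S=0  T=1  U=1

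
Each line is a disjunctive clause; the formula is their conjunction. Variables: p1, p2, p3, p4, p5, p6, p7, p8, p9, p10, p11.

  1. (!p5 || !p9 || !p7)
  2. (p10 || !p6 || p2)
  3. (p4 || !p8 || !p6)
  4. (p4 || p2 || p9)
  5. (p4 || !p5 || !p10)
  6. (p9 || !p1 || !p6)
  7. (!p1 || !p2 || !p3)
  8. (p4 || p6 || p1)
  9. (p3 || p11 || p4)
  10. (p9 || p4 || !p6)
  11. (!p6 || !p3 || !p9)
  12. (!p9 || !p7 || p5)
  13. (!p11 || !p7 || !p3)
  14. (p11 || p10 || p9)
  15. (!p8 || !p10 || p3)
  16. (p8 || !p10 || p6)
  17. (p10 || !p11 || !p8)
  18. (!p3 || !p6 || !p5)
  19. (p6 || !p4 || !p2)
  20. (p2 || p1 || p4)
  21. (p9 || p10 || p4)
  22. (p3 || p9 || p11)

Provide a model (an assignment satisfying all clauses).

p1=F  p2=T  p3=F  p4=F  p5=F  p6=T  p7=F  p8=F  p9=T  p10=T  p11=T

p7 occurs only negated in the remaining clauses — set p7 = False.
Branch on p1: take p1 = False.
Try p2 = True.
Branch on p3: take p3 = False.
For the remaining variables, p4 = False, p5 = False, p6 = True, p8 = False, p9 = True, p10 = True, p11 = True works.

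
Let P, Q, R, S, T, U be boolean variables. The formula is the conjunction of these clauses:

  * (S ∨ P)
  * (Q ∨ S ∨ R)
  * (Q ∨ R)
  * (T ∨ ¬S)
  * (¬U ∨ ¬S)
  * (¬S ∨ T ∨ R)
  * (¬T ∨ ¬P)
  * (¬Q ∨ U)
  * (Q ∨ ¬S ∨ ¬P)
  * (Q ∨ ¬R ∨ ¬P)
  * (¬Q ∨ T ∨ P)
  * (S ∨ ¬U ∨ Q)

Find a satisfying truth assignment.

Branch on P: take P = True.
  then T is forced to False.
  then S is forced to False.
Set Q = True and propagate.
  then U is forced to True.
R is now unconstrained; take R = False.
Every clause has at least one true literal under this assignment.
Check each clause:
  1. (P ∨ S) — P is true.
  2. (Q ∨ S ∨ R) — Q is true.
  3. (R ∨ Q) — Q is true.
  4. (T ∨ ¬S) — ¬S is true.
  5. (¬U ∨ ¬S) — ¬S is true.
  6. (¬S ∨ R ∨ T) — ¬S is true.
  7. (¬T ∨ ¬P) — ¬T is true.
  8. (¬Q ∨ U) — U is true.
  9. (¬P ∨ ¬S ∨ Q) — Q is true.
  10. (¬R ∨ ¬P ∨ Q) — Q is true.
  11. (¬Q ∨ P ∨ T) — P is true.
  12. (¬U ∨ Q ∨ S) — Q is true.

P=T, Q=T, R=F, S=F, T=F, U=T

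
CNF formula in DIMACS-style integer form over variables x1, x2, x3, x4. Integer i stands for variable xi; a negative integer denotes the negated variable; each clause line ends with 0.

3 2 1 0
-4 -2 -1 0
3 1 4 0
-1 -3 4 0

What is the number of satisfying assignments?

Case analysis on x1 and x3:
  x1=T, x3=T: remaining (x2,x4) ∈ {(F,T)} — 1.
  x1=T, x3=F: remaining (x2,x4) ∈ {(F,F); (F,T); (T,F)} — 3.
  x1=F, x3=T: remaining (x2,x4) ∈ {(F,F); (F,T); (T,F); (T,T)} — 4.
  x1=F, x3=F: remaining (x2,x4) ∈ {(T,T)} — 1.
Total: 1 + 3 + 4 + 1 = 9.

9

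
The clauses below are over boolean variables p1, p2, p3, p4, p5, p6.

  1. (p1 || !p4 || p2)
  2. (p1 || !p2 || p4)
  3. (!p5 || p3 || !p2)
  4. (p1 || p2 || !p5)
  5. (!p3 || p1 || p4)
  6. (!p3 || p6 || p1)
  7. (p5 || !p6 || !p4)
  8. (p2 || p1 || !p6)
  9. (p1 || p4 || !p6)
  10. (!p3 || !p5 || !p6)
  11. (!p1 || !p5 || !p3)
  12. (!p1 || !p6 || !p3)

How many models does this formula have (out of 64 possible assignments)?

Split on p1, then p3.
  p1=T, p3=T: remaining (p2,p4,p5,p6) ∈ {(F,F,F,F); (F,T,F,F); (T,F,F,F); (T,T,F,F)} — 4.
  p1=T, p3=F: 10 of the 16 assignments to (p2,p4,p5,p6) work.
  p1=F, p3=T: a clause becomes empty — 0.
  p1=F, p3=F: remaining (p2,p4,p5,p6) ∈ {(F,F,F,F); (T,T,F,F)} — 2.
Total: 4 + 10 + 0 + 2 = 16.

16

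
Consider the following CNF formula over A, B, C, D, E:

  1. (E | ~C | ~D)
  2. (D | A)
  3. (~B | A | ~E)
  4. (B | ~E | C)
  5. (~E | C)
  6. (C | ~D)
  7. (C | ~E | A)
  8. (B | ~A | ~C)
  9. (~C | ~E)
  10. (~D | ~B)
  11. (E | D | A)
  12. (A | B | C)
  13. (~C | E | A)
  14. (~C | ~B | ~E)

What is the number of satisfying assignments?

3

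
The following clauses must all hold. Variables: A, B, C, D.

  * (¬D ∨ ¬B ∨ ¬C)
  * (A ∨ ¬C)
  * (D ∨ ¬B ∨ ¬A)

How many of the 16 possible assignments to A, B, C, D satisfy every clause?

9

Split on A, then B.
  A=1, B=1: remaining (C,D) ∈ {(0,1)} — 1.
  A=1, B=0: remaining (C,D) ∈ {(0,0); (0,1); (1,0); (1,1)} — 4.
  A=0, B=1: remaining (C,D) ∈ {(0,0); (0,1)} — 2.
  A=0, B=0: remaining (C,D) ∈ {(0,0); (0,1)} — 2.
Total: 1 + 4 + 2 + 2 = 9.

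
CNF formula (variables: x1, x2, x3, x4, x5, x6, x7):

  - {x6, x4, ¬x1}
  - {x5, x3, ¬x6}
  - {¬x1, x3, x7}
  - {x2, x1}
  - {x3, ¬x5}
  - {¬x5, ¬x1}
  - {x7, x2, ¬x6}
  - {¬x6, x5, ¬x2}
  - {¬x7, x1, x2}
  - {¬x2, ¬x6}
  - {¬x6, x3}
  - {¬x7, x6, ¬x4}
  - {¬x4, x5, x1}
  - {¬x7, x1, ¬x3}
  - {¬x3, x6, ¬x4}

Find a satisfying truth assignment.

Set x1 = True and propagate.
  then x5 is forced to False.
Branch on x2: take x2 = False.
The remaining clauses are satisfied by x3 = True, x4 = True, x6 = True, x7 = True.

x1 = 1, x2 = 0, x3 = 1, x4 = 1, x5 = 0, x6 = 1, x7 = 1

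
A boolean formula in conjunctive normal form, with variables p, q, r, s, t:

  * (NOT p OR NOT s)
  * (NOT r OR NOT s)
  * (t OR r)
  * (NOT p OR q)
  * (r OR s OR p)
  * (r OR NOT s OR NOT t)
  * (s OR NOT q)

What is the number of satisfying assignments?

2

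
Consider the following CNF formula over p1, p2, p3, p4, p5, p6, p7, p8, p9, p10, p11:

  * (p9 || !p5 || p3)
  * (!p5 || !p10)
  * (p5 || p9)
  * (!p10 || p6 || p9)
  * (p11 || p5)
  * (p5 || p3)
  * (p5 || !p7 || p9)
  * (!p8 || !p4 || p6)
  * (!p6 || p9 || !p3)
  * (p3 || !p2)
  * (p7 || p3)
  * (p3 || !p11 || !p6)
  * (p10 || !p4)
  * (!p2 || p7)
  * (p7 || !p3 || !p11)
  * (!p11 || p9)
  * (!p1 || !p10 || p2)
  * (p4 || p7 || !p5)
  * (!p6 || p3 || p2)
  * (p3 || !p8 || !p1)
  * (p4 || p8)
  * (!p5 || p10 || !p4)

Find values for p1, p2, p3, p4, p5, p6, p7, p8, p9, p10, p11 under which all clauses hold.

p1=0, p2=0, p3=1, p4=0, p5=0, p6=0, p7=1, p8=1, p9=1, p10=0, p11=1

p1 occurs only negated in the remaining clauses — set p1 = False.
Pure literal: p9 appears only positively; assign p9 = True.
Branch on p2: take p2 = False.
The remaining clauses are satisfied by p3 = True, p4 = False, p5 = False, p6 = False, p7 = True, p8 = True, p10 = False, p11 = True.
Every clause has at least one true literal under this assignment.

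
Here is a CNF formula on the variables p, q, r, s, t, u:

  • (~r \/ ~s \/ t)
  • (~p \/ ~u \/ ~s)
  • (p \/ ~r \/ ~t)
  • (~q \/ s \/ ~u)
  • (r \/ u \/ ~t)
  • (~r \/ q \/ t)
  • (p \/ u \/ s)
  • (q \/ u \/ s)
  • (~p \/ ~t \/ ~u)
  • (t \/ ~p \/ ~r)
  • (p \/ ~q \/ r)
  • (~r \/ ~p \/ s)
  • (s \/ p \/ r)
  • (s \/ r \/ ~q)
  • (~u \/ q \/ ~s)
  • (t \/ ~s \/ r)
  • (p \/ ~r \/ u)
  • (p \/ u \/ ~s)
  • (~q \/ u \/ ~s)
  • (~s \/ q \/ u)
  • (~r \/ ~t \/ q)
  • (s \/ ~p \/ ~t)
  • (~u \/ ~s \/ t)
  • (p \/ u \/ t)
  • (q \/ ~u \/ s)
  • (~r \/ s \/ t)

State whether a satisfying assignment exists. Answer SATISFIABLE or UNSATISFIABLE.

s = True:
  t = True:
    u = True:
      propagation gives p=False, r=False, q=False; contradiction.
    u = False:
      propagation gives r=True, p=True, q=False; contradiction.
  t = False:
    propagation gives r=False; an empty clause results — contradiction.
s = False:
  r = True:
    propagation gives p=False, t=False; an empty clause results — contradiction.
  r = False:
    propagation gives p=True, q=False, u=True; an empty clause results — contradiction.
Every branch closes, so no satisfying assignment exists.

UNSATISFIABLE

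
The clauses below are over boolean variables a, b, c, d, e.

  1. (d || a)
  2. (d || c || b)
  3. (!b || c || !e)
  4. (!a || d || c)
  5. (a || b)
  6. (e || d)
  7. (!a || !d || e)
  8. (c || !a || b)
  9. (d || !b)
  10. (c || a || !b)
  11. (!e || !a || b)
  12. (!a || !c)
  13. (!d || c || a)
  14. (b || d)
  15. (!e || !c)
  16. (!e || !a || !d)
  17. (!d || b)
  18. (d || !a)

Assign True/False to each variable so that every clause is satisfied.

Try a = False.
  then d is forced to True.
  then b is forced to True.
  then c is forced to True.
  then e is forced to False.

a = False  b = True  c = True  d = True  e = False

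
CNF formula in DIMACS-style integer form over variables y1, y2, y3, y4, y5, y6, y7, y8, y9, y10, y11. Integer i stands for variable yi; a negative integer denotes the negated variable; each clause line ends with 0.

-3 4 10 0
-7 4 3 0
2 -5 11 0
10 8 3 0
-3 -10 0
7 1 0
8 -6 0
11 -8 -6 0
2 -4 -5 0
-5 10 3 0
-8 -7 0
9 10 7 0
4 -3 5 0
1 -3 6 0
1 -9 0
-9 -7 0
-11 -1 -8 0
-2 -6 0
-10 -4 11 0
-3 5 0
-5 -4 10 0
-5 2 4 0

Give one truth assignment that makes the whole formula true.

y1=T  y2=T  y3=F  y4=F  y5=F  y6=F  y7=F  y8=T  y9=F  y10=T  y11=F

Check each clause:
  1. {y10, ¬y3, y4} — y10 is true.
  2. {y3, ¬y7, y4} — ¬y7 is true.
  3. {¬y5, y11, y2} — y2 is true.
  4. {y8, y3, y10} — y8 is true.
  5. {¬y10, ¬y3} — ¬y3 is true.
  6. {y1, y7} — y1 is true.
  7. {¬y6, y8} — y8 is true.
  8. {y11, ¬y8, ¬y6} — ¬y6 is true.
  9. {¬y4, ¬y5, y2} — y2 is true.
  10. {¬y5, y10, y3} — y10 is true.
  11. {¬y8, ¬y7} — ¬y7 is true.
  12. {y9, y10, y7} — y10 is true.
  13. {y5, y4, ¬y3} — ¬y3 is true.
  14. {¬y3, y1, y6} — y1 is true.
  15. {y1, ¬y9} — y1 is true.
  16. {¬y9, ¬y7} — ¬y7 is true.
  17. {¬y11, ¬y8, ¬y1} — ¬y11 is true.
  18. {¬y2, ¬y6} — ¬y6 is true.
  19. {y11, ¬y10, ¬y4} — ¬y4 is true.
  20. {y5, ¬y3} — ¬y3 is true.
  21. {y10, ¬y5, ¬y4} — y10 is true.
  22. {¬y5, y2, y4} — y2 is true.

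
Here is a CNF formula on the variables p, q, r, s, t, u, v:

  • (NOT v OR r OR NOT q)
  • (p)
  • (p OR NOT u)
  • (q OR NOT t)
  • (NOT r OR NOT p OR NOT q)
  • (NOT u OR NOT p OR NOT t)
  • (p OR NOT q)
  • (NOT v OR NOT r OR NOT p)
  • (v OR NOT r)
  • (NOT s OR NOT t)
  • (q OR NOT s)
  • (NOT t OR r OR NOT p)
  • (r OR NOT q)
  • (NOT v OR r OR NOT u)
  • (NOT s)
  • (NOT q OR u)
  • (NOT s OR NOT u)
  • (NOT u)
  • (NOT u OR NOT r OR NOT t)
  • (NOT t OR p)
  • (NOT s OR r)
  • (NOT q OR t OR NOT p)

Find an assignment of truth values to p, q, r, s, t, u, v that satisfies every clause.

p = T, q = F, r = F, s = F, t = F, u = F, v = T

Unit propagation: (p) forces p = True.
(NOT s) is a unit clause, so s = False.
The clause (NOT u) is unit: u must be False.
Unit propagation: (NOT q) forces q = False.
Unit propagation: (NOT t) forces t = False.
r occurs only negated in the remaining clauses — set r = False.
v is now unconstrained; take v = True.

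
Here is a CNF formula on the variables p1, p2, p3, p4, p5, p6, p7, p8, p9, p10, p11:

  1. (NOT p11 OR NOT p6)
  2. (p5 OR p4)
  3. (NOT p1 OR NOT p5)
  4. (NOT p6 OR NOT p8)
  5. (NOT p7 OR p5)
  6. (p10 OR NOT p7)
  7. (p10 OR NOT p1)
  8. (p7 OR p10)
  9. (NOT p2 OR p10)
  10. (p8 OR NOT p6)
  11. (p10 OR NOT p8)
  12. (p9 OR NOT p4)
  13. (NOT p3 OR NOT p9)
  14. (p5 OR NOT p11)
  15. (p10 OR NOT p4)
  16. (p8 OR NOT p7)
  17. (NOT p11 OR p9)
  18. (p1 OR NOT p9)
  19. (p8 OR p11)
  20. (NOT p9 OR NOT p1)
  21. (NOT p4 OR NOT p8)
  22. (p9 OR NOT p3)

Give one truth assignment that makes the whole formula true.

p1=0, p2=0, p3=0, p4=0, p5=1, p6=0, p7=0, p8=1, p9=0, p10=1, p11=0

Check each clause:
  1. (NOT p11 OR NOT p6) — NOT p6 is true.
  2. (p4 OR p5) — p5 is true.
  3. (NOT p5 OR NOT p1) — NOT p1 is true.
  4. (NOT p8 OR NOT p6) — NOT p6 is true.
  5. (p5 OR NOT p7) — NOT p7 is true.
  6. (NOT p7 OR p10) — NOT p7 is true.
  7. (p10 OR NOT p1) — p10 is true.
  8. (p10 OR p7) — p10 is true.
  9. (NOT p2 OR p10) — p10 is true.
  10. (NOT p6 OR p8) — p8 is true.
  11. (p10 OR NOT p8) — p10 is true.
  12. (NOT p4 OR p9) — NOT p4 is true.
  13. (NOT p9 OR NOT p3) — NOT p3 is true.
  14. (p5 OR NOT p11) — NOT p11 is true.
  15. (p10 OR NOT p4) — p10 is true.
  16. (NOT p7 OR p8) — p8 is true.
  17. (p9 OR NOT p11) — NOT p11 is true.
  18. (p1 OR NOT p9) — NOT p9 is true.
  19. (p11 OR p8) — p8 is true.
  20. (NOT p1 OR NOT p9) — NOT p1 is true.
  21. (NOT p8 OR NOT p4) — NOT p4 is true.
  22. (NOT p3 OR p9) — NOT p3 is true.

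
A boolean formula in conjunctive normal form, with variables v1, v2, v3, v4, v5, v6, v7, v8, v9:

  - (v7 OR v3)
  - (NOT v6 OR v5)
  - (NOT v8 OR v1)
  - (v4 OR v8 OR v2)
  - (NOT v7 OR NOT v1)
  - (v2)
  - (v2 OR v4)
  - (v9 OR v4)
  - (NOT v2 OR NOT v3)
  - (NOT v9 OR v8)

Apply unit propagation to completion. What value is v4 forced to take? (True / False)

(v2) stands alone — v2 = True.
(NOT v2 OR NOT v3): since v2 = True, the clause reduces to (NOT v3). v3 = False.
In (v7 OR v3), v3 is now false; v7 must hold, so v7 = True.
From (NOT v1 OR NOT v7) and v7 = True: v1 = False.
(v1 OR NOT v8) with v1 = False leaves only NOT v8, so v8 = False.
In (v8 OR NOT v9), v8 is now false; NOT v9 must hold, so v9 = False.
From (v9 OR v4) and v9 = False: v4 = True.

True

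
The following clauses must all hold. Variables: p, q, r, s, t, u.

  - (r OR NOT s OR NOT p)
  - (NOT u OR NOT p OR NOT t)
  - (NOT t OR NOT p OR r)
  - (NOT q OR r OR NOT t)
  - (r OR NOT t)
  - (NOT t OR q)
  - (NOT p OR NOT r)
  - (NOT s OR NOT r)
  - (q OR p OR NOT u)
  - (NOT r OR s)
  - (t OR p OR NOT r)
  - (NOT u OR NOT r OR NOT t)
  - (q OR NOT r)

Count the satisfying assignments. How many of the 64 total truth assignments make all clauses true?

Split on r, then t.
  r=T, t=T: a clause becomes empty — 0.
  r=T, t=F: a clause becomes empty — 0.
  r=F, t=T: a clause becomes empty — 0.
  r=F, t=F: 10 of the 16 assignments to (p,q,s,u) work.
Total: 0 + 0 + 0 + 10 = 10.

10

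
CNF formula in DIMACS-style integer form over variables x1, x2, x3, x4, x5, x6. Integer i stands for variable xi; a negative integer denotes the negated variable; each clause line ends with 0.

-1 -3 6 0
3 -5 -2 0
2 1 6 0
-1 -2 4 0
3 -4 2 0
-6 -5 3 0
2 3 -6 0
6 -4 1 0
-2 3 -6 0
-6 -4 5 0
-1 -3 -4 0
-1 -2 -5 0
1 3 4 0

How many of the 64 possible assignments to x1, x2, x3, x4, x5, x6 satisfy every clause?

13

Case analysis on x3 and x1:
  x3=1, x1=1: remaining (x2,x4,x5,x6) ∈ {(0,0,0,1); (0,0,1,1)} — 2.
  x3=1, x1=0: 8 of the 16 assignments to (x2,x4,x5,x6) work.
  x3=0, x1=1: remaining (x2,x4,x5,x6) ∈ {(0,0,0,0); (0,0,1,0); (1,1,0,0)} — 3.
  x3=0, x1=0: a clause becomes empty — 0.
Total: 2 + 8 + 3 + 0 = 13.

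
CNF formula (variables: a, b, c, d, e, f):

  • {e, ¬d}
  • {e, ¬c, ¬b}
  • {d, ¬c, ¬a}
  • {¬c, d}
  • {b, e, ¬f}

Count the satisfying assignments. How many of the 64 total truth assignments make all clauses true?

30

Split on c, then d.
  c=1, d=1: forces e=1; a, b, f free → 2^3 = 8.
  c=1, d=0: a clause becomes empty — 0.
  c=0, d=1: forces e=1; a, b, f free → 2^3 = 8.
  c=0, d=0: a free; 7 ways for (b,e,f) × 2^1 = 14.
Total: 8 + 0 + 8 + 14 = 30.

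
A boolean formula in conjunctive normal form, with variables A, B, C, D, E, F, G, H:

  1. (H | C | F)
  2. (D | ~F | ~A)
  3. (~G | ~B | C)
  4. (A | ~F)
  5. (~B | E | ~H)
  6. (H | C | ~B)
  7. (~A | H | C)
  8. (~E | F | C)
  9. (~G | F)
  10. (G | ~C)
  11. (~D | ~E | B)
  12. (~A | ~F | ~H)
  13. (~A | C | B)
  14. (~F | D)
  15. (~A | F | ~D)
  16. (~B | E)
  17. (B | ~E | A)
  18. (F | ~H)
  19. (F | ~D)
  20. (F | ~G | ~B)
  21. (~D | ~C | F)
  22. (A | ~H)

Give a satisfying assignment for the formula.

A = True  B = True  C = True  D = True  E = True  F = True  G = True  H = False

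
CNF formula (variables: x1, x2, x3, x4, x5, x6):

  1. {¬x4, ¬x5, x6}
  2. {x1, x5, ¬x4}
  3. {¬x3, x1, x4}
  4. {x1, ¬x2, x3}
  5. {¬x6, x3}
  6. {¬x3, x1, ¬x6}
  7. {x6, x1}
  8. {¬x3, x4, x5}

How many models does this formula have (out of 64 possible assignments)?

Case analysis on x1 and x3:
  x1=T, x3=T: x2 free; 5 ways for (x4,x5,x6) × 2^1 = 10.
  x1=T, x3=F: x2 free; 3 ways for (x4,x5,x6) × 2^1 = 6.
  x1=F, x3=T: a clause becomes empty — 0.
  x1=F, x3=F: a clause becomes empty — 0.
Total: 10 + 6 + 0 + 0 = 16.

16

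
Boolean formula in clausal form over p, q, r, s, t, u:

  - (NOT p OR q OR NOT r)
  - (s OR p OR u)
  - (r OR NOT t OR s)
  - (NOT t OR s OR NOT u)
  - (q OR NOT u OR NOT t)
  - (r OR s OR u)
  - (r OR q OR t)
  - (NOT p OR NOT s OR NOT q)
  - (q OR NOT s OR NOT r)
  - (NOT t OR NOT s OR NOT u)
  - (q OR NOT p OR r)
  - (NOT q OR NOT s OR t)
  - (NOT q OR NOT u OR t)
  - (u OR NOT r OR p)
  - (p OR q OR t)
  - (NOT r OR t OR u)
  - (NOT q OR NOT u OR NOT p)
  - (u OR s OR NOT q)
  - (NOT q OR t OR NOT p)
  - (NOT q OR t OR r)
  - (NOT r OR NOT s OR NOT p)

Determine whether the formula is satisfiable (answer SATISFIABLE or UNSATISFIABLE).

Set p = False and propagate.
The remaining clauses are satisfied by q = False, r = False, s = True, t = True, u = False.
Every clause has at least one true literal under this assignment.
So p=False  q=False  r=False  s=True  t=True  u=False is a satisfying assignment.

SATISFIABLE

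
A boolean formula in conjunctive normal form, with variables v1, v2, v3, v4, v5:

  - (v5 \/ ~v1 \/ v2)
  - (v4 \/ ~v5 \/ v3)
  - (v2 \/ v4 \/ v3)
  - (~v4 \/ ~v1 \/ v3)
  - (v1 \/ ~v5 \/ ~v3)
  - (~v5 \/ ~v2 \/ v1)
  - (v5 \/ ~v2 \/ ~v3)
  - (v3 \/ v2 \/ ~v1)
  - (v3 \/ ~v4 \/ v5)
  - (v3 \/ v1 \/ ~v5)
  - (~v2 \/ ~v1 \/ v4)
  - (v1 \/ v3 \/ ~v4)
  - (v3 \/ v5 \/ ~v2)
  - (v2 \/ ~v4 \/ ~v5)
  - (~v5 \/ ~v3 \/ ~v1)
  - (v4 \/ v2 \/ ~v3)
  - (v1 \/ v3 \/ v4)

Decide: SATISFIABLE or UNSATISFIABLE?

Branch on v1: take v1 = False.
The remaining clauses are satisfied by v2 = False, v3 = True, v4 = True, v5 = False.
So v1=F, v2=F, v3=T, v4=T, v5=F is a satisfying assignment.

SATISFIABLE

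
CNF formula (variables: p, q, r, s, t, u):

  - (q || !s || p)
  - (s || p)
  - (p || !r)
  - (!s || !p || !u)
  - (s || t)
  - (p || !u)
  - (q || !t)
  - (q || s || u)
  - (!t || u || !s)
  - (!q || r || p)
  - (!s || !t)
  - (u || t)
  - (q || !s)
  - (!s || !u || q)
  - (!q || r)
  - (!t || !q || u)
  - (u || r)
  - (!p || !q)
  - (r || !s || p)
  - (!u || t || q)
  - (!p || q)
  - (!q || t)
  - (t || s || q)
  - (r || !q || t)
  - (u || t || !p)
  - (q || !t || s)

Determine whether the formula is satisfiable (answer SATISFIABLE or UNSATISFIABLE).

UNSATISFIABLE

q = True:
  propagation gives r=True, p=True; an empty clause results — contradiction.
q = False:
  propagation gives t=False, s=True; an empty clause results — contradiction.
Every branch closes, so no satisfying assignment exists.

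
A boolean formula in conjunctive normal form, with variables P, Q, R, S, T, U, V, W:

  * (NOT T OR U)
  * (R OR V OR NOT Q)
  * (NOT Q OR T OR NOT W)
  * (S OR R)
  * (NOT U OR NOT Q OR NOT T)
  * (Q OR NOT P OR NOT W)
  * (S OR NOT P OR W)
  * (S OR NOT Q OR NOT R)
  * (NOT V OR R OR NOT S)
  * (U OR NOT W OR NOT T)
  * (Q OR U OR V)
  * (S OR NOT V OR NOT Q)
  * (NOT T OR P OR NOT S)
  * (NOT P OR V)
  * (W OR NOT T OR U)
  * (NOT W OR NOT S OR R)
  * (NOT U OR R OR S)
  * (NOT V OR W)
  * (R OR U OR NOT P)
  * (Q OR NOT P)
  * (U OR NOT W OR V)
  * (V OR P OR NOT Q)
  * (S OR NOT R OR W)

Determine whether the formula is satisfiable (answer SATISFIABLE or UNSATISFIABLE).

Set P = False and propagate.
The remaining clauses are satisfied by Q = False, R = True, S = True, T = False, U = True, V = False, W = True.
Every clause has at least one true literal under this assignment.
So P=False, Q=False, R=True, S=True, T=False, U=True, V=False, W=True is a satisfying assignment.

SATISFIABLE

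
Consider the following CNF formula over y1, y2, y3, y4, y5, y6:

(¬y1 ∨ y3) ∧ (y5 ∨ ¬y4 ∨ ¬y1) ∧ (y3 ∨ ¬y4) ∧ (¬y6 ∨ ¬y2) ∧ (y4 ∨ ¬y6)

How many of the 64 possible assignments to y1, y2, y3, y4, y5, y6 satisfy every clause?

Split on y4, then y1.
  y4=1, y1=1: remaining (y2,y3,y5,y6) ∈ {(0,1,1,0); (0,1,1,1); (1,1,1,0)} — 3.
  y4=1, y1=0: y5 free; 3 ways for (y2,y3,y6) × 2^1 = 6.
  y4=0, y1=1: remaining (y2,y3,y5,y6) ∈ {(0,1,0,0); (0,1,1,0); (1,1,0,0); (1,1,1,0)} — 4.
  y4=0, y1=0: forces y6=0; y2, y3, y5 free → 2^3 = 8.
Total: 3 + 6 + 4 + 8 = 21.

21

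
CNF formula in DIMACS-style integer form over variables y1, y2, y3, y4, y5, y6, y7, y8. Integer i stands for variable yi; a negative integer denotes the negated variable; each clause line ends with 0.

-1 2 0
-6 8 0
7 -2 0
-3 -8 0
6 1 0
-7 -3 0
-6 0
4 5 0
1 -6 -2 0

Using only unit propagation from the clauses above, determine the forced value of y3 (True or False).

False

Unit clause (¬y6) sets y6 = False.
From (y1 ∨ y6) and y6 = False: y1 = True.
From (y2 ∨ ¬y1) and y1 = True: y2 = True.
From (y7 ∨ ¬y2) and y2 = True: y7 = True.
From (¬y3 ∨ ¬y7) and y7 = True: y3 = False.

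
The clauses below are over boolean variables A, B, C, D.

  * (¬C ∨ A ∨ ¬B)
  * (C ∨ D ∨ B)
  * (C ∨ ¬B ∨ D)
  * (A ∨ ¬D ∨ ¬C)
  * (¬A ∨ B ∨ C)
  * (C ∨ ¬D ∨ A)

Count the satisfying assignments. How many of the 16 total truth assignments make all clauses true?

The models are:
  A=F B=F C=T D=F
  A=T B=F C=T D=F
  A=T B=F C=T D=T
  A=T B=T C=F D=T
  A=T B=T C=T D=F
  A=T B=T C=T D=T
That's 6 in total.

6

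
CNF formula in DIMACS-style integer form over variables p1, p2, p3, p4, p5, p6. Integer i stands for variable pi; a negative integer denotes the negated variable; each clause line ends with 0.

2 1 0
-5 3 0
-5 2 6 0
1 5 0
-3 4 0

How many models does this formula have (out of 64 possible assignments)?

17

Split on p5, then p1.
  p5=T, p1=T: remaining (p2,p3,p4,p6) ∈ {(F,T,T,T); (T,T,T,F); (T,T,T,T)} — 3.
  p5=T, p1=F: remaining (p2,p3,p4,p6) ∈ {(T,T,T,F); (T,T,T,T)} — 2.
  p5=F, p1=T: p2, p6 free; 3 ways for (p3,p4) × 2^2 = 12.
  p5=F, p1=F: a clause becomes empty — 0.
Total: 3 + 2 + 12 + 0 = 17.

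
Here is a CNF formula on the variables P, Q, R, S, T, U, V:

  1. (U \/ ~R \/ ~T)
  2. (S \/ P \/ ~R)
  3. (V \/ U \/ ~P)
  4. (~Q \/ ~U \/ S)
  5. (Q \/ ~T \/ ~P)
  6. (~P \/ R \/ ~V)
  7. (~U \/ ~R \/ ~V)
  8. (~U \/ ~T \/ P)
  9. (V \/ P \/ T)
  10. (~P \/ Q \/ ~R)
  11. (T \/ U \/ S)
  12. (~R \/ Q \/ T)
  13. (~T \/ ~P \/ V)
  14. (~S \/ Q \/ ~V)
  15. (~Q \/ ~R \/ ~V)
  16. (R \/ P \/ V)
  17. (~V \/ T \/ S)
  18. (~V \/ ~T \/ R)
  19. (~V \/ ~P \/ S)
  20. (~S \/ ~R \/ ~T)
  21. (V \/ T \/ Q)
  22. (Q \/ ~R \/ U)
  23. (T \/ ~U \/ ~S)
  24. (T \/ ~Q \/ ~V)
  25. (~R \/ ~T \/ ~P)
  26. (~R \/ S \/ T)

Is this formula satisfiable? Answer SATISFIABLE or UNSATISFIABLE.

T = True:
  R = True:
    propagation gives U=True, V=False, P=True; an empty clause results — contradiction.
  R = False:
    propagation gives V=False, P=False; an empty clause results — contradiction.
T = False:
  V = True:
    propagation gives S=True, Q=True; an empty clause results — contradiction.
  V = False:
    propagation gives P=True, U=True, Q=True, S=True; an empty clause results — contradiction.
Every branch closes, so no satisfying assignment exists.

UNSATISFIABLE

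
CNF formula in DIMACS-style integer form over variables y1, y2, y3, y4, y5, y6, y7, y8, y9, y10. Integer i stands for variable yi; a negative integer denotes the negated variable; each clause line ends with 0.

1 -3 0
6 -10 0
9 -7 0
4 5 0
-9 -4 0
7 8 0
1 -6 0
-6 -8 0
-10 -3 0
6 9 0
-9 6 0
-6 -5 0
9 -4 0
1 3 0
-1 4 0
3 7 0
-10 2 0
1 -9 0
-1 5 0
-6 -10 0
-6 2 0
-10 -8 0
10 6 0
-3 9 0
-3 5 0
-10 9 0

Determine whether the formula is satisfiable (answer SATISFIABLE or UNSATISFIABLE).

y6 = True:
  propagation gives y1=True, y8=False, y7=True, y9=True; an empty clause results — contradiction.
y6 = False:
  propagation gives y10=False; an empty clause results — contradiction.
Every branch closes, so no satisfying assignment exists.

UNSATISFIABLE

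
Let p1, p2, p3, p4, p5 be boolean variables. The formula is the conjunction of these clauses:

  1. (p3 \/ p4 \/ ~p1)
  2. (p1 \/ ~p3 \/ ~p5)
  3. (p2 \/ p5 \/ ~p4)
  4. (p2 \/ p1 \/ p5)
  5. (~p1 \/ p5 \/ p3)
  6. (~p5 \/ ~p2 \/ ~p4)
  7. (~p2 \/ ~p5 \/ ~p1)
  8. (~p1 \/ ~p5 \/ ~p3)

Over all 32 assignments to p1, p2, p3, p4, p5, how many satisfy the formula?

Split on p5, then p1.
  p5=1, p1=1: remaining (p2,p3,p4) ∈ {(0,0,1)} — 1.
  p5=1, p1=0: remaining (p2,p3,p4) ∈ {(0,0,0); (0,0,1); (1,0,0)} — 3.
  p5=0, p1=1: remaining (p2,p3,p4) ∈ {(0,1,0); (1,1,0); (1,1,1)} — 3.
  p5=0, p1=0: remaining (p2,p3,p4) ∈ {(1,0,0); (1,0,1); (1,1,0); (1,1,1)} — 4.
Total: 1 + 3 + 3 + 4 = 11.

11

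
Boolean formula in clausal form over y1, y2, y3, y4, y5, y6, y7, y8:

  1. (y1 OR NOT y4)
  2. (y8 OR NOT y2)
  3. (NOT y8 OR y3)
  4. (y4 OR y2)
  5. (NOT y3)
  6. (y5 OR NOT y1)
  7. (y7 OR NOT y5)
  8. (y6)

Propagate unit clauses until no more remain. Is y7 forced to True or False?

True

(NOT y3) stands alone — y3 = False.
In (y3 OR NOT y8), y3 is now false; NOT y8 must hold, so y8 = False.
From (NOT y2 OR y8) and y8 = False: y2 = False.
From (y4 OR y2) and y2 = False: y4 = True.
In (y1 OR NOT y4), NOT y4 is now false; y1 must hold, so y1 = True.
From (y5 OR NOT y1) and y1 = True: y5 = True.
(NOT y5 OR y7) with y5 = True leaves only y7, so y7 = True.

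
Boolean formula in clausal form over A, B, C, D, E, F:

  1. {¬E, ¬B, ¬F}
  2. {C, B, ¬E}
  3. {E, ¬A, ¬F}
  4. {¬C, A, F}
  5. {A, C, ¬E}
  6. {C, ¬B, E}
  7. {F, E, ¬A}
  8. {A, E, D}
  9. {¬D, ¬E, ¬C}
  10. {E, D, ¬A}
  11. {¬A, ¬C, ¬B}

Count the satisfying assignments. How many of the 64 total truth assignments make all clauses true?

Case analysis on E and A:
  E=1, A=1: remaining (B,C,D,F) ∈ {(0,1,0,0); (0,1,0,1); (1,0,0,0); (1,0,1,0)} — 4.
  E=1, A=0: remaining (B,C,D,F) ∈ {(0,1,0,1)} — 1.
  E=0, A=1: a clause becomes empty — 0.
  E=0, A=0: remaining (B,C,D,F) ∈ {(0,0,1,0); (0,0,1,1); (0,1,1,1); (1,1,1,1)} — 4.
Total: 4 + 1 + 0 + 4 = 9.

9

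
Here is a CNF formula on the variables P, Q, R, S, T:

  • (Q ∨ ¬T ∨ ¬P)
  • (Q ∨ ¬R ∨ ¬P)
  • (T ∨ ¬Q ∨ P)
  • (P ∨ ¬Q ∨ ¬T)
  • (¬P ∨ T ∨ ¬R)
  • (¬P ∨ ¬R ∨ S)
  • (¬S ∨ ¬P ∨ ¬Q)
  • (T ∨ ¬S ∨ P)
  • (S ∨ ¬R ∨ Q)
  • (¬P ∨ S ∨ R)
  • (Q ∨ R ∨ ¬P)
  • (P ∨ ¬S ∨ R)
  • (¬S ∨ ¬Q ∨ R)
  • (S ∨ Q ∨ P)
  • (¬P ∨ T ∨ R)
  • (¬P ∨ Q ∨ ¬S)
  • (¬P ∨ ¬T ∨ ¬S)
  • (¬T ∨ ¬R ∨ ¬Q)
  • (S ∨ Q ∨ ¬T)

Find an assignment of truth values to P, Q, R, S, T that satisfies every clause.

P=0  Q=0  R=1  S=1  T=1

Branch on P: take P = False.
Set Q = False and propagate.
  then S is forced to True.
  then T is forced to True.
  then R is forced to True.
Every clause has at least one true literal under this assignment.
Check each clause:
  1. (¬T ∨ Q ∨ ¬P) — ¬P is true.
  2. (Q ∨ ¬R ∨ ¬P) — ¬P is true.
  3. (P ∨ ¬Q ∨ T) — T is true.
  4. (¬T ∨ ¬Q ∨ P) — ¬Q is true.
  5. (T ∨ ¬R ∨ ¬P) — T is true.
  6. (¬P ∨ S ∨ ¬R) — S is true.
  7. (¬P ∨ ¬Q ∨ ¬S) — ¬P is true.
  8. (¬S ∨ P ∨ T) — T is true.
  9. (Q ∨ S ∨ ¬R) — S is true.
  10. (¬P ∨ S ∨ R) — R is true.
  11. (R ∨ Q ∨ ¬P) — R is true.
  12. (R ∨ P ∨ ¬S) — R is true.
  13. (R ∨ ¬S ∨ ¬Q) — R is true.
  14. (Q ∨ S ∨ P) — S is true.
  15. (T ∨ ¬P ∨ R) — R is true.
  16. (¬S ∨ Q ∨ ¬P) — ¬P is true.
  17. (¬S ∨ ¬T ∨ ¬P) — ¬P is true.
  18. (¬T ∨ ¬Q ∨ ¬R) — ¬Q is true.
  19. (Q ∨ S ∨ ¬T) — S is true.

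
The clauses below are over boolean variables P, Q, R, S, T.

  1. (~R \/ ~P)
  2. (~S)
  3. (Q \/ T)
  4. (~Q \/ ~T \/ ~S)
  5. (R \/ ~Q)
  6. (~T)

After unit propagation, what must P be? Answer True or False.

False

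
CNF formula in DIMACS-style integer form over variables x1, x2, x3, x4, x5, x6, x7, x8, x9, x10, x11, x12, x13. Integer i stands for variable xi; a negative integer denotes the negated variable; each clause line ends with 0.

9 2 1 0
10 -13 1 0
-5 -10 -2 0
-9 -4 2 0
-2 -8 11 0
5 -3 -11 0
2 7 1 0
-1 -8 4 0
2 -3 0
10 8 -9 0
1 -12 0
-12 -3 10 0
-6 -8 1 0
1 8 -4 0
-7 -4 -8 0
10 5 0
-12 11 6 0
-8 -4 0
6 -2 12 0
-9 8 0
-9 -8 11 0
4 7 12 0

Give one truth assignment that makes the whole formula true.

Pure literal: x3 appears only negated; assign x3 = False.
Pure literal: x13 appears only negated; assign x13 = False.
Try x1 = True.
The remaining clauses are satisfied by x2 = True, x4 = True, x5 = False, x6 = True, x7 = True, x8 = False, x9 = False, x10 = True, x11 = True, x12 = False.
Every clause has at least one true literal under this assignment.

x1 = True, x2 = True, x3 = False, x4 = True, x5 = False, x6 = True, x7 = True, x8 = False, x9 = False, x10 = True, x11 = True, x12 = False, x13 = False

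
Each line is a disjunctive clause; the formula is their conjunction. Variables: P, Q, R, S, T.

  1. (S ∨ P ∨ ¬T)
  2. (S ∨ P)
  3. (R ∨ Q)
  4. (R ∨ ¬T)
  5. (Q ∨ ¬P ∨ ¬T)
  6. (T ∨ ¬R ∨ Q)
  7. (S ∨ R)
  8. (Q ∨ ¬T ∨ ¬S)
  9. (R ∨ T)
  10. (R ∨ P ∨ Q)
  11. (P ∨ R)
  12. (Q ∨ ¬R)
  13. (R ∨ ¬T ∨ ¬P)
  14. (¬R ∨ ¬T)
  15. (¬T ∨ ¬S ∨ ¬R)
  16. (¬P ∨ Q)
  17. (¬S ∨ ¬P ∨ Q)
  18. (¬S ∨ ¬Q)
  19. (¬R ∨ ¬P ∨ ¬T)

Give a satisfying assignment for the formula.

Try P = True.
  then Q is forced to True.
  then S is forced to False.
  then R is forced to True.
  then T is forced to False.

P = T, Q = T, R = T, S = F, T = F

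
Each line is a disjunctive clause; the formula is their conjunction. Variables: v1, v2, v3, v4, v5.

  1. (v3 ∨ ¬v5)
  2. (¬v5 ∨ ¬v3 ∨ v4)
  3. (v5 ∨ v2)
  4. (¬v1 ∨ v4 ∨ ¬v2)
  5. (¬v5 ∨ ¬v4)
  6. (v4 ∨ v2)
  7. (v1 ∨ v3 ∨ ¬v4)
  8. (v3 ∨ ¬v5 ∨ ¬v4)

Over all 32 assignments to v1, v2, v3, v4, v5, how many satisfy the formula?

5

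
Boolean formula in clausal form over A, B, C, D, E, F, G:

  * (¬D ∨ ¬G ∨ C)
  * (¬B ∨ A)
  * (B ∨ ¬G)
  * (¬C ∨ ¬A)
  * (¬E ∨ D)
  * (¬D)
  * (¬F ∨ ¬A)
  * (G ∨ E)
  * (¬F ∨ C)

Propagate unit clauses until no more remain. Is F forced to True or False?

False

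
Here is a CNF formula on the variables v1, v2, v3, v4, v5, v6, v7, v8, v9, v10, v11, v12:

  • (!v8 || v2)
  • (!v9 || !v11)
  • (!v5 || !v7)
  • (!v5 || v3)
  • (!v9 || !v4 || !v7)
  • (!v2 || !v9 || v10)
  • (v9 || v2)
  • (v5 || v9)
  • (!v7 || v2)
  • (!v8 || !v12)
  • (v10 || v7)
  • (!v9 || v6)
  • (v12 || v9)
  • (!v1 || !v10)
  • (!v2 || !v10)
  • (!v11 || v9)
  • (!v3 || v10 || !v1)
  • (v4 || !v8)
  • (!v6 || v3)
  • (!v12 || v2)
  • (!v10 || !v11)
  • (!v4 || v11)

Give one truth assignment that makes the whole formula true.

Pure literal: v1 appears only negated; assign v1 = False.
v8 occurs only negated in the remaining clauses — set v8 = False.
Try v2 = False.
  then v9 is forced to True.
  then v11 is forced to False.
  then v7 is forced to False.
  then v10 is forced to True.
  then v6 is forced to True.
  then v3 is forced to True.
  then v12 is forced to False.
  then v4 is forced to False.
v5 is now unconstrained; take v5 = True.

v1=False, v2=False, v3=True, v4=False, v5=True, v6=True, v7=False, v8=False, v9=True, v10=True, v11=False, v12=False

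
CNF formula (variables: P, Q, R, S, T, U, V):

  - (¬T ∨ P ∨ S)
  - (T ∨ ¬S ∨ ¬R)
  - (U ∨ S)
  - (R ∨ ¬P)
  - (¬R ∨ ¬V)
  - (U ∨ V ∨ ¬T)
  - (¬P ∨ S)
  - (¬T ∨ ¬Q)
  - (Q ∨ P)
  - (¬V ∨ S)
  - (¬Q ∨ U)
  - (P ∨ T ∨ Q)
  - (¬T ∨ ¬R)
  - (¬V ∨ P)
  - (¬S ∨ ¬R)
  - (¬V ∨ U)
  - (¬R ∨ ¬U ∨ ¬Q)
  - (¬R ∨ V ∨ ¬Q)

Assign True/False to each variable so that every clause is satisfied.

Try P = False.
  then Q is forced to True.
  then T is forced to False.
  then U is forced to True.
  then V is forced to False.
  then R is forced to False.
S is now unconstrained; take S = False.
Every clause has at least one true literal under this assignment.

P = 0, Q = 1, R = 0, S = 0, T = 0, U = 1, V = 0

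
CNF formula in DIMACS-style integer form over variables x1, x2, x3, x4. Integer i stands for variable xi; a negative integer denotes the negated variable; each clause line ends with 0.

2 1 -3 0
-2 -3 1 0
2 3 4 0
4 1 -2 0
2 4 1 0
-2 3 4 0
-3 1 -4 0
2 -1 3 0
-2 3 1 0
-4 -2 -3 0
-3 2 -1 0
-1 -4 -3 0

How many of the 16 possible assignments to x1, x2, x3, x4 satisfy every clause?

3

The models are:
  x1=0 x2=0 x3=0 x4=1
  x1=1 x2=1 x3=0 x4=1
  x1=1 x2=1 x3=1 x4=0
That's 3 in total.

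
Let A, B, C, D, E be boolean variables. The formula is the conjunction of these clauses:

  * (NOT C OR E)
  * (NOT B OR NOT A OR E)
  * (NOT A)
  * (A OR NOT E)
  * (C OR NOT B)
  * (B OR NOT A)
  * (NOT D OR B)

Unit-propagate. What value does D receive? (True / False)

False

Unit clause (NOT A) sets A = False.
In (A OR NOT E), A is now false; NOT E must hold, so E = False.
(E OR NOT C): since E = False, the clause reduces to (NOT C). C = False.
(C OR NOT B): since C = False, the clause reduces to (NOT B). B = False.
In (B OR NOT D), B is now false; NOT D must hold, so D = False.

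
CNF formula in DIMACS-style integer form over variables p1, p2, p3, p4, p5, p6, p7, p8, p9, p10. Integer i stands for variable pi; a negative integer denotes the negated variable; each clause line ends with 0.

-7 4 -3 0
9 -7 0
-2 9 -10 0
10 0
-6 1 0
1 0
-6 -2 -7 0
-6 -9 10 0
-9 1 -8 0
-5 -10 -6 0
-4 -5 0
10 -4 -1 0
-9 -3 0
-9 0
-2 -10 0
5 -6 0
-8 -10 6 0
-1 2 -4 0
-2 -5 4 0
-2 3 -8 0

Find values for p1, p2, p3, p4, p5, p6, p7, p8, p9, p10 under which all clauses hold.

p1=True, p2=False, p3=True, p4=False, p5=True, p6=False, p7=False, p8=False, p9=False, p10=True

Unit propagation: (p10) forces p10 = True.
The clause (p1) is unit: p1 must be True.
The clause (~p9) is unit: p9 must be False.
(~p7) is a unit clause, so p7 = False.
Unit propagation: (~p2) forces p2 = False.
The clause (~p4) is unit: p4 must be False.
Pure literal: p8 appears only negated; assign p8 = False.
Try p5 = True.
  then p6 is forced to False.
p3 is now unconstrained; take p3 = True.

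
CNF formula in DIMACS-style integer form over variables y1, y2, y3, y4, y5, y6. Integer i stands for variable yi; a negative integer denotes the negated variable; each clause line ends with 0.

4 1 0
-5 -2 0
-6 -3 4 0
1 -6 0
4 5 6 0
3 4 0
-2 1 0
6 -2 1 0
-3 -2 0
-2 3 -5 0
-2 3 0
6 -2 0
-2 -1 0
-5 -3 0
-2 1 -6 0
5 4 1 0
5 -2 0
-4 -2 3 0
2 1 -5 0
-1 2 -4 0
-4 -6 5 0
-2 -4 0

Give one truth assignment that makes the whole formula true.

y1=0  y2=0  y3=1  y4=1  y5=0  y6=0

Check each clause:
  1. {y4, y1} — y4 is true.
  2. {¬y5, ¬y2} — ¬y5 is true.
  3. {y4, ¬y3, ¬y6} — ¬y6 is true.
  4. {y1, ¬y6} — ¬y6 is true.
  5. {y4, y6, y5} — y4 is true.
  6. {y4, y3} — y3 is true.
  7. {¬y2, y1} — ¬y2 is true.
  8. {y1, ¬y2, y6} — ¬y2 is true.
  9. {¬y2, ¬y3} — ¬y2 is true.
  10. {y3, ¬y2, ¬y5} — y3 is true.
  11. {¬y2, y3} — y3 is true.
  12. {y6, ¬y2} — ¬y2 is true.
  13. {¬y1, ¬y2} — ¬y1 is true.
  14. {¬y5, ¬y3} — ¬y5 is true.
  15. {y1, ¬y2, ¬y6} — ¬y6 is true.
  16. {y4, y1, y5} — y4 is true.
  17. {¬y2, y5} — ¬y2 is true.
  18. {¬y4, y3, ¬y2} — y3 is true.
  19. {y1, y2, ¬y5} — ¬y5 is true.
  20. {¬y4, y2, ¬y1} — ¬y1 is true.
  21. {¬y6, y5, ¬y4} — ¬y6 is true.
  22. {¬y4, ¬y2} — ¬y2 is true.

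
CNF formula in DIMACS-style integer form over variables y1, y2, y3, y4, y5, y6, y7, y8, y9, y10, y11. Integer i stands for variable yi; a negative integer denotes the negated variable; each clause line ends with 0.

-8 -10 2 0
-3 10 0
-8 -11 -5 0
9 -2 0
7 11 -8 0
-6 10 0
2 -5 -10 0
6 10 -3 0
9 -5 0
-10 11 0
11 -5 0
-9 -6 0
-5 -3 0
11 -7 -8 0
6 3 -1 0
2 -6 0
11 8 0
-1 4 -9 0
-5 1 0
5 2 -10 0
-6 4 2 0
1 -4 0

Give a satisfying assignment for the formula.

y1 = F, y2 = F, y3 = F, y4 = F, y5 = F, y6 = F, y7 = T, y8 = T, y9 = F, y10 = F, y11 = T

Check each clause:
  1. (!y8 || !y10 || y2) — !y10 is true.
  2. (y10 || !y3) — !y3 is true.
  3. (!y11 || !y8 || !y5) — !y5 is true.
  4. (y9 || !y2) — !y2 is true.
  5. (y7 || !y8 || y11) — y11 is true.
  6. (y10 || !y6) — !y6 is true.
  7. (!y5 || !y10 || y2) — !y5 is true.
  8. (y6 || y10 || !y3) — !y3 is true.
  9. (y9 || !y5) — !y5 is true.
  10. (y11 || !y10) — y11 is true.
  11. (y11 || !y5) — y11 is true.
  12. (!y6 || !y9) — !y6 is true.
  13. (!y5 || !y3) — !y5 is true.
  14. (y11 || !y8 || !y7) — y11 is true.
  15. (y3 || !y1 || y6) — !y1 is true.
  16. (y2 || !y6) — !y6 is true.
  17. (y11 || y8) — y8 is true.
  18. (!y9 || !y1 || y4) — !y1 is true.
  19. (y1 || !y5) — !y5 is true.
  20. (y5 || y2 || !y10) — !y10 is true.
  21. (y2 || !y6 || y4) — !y6 is true.
  22. (!y4 || y1) — !y4 is true.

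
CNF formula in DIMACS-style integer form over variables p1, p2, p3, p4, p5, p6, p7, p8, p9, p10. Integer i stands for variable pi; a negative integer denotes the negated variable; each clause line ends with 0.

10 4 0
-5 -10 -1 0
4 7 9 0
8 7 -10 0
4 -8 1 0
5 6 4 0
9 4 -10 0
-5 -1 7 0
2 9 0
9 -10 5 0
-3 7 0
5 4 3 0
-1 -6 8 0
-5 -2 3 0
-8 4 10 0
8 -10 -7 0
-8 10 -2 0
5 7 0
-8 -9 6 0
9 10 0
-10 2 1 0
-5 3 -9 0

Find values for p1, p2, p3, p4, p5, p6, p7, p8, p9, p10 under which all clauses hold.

p1=T  p2=T  p3=T  p4=F  p5=F  p6=T  p7=T  p8=T  p9=T  p10=T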